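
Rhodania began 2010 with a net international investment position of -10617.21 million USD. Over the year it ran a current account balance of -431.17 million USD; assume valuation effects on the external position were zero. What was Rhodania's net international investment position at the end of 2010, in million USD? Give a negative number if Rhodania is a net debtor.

With no valuation effects, change in NIIP = current account = -431.17
End-of-year NIIP = -10617.21 + (-431.17) = -11048.38

-11048.38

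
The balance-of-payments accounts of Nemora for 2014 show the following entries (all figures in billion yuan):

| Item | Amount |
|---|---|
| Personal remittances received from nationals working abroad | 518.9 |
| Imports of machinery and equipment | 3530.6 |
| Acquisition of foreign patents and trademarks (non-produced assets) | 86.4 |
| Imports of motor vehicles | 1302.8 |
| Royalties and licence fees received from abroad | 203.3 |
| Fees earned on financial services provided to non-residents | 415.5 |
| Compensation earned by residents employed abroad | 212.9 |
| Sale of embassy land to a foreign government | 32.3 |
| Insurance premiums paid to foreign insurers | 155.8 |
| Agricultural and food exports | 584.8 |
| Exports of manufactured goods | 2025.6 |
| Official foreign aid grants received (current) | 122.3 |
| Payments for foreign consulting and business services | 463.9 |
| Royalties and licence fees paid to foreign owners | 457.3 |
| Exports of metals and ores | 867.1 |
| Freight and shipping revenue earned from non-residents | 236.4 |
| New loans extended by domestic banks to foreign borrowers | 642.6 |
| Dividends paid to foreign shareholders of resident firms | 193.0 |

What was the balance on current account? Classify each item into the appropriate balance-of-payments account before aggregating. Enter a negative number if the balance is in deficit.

-916.6

Goods: -3530.6 + 867.1 + 2025.6 - 1302.8 + 584.8 = -1355.9
Services: 236.4 - 463.9 - 457.3 - 155.8 + 203.3 + 415.5 = -221.8
Primary income: -193.0 + 212.9 = 19.9
Secondary income: 518.9 + 122.3 = 641.2
Current account = (-1355.9) + (-221.8) + 19.9 + 641.2 = -916.6
(Excluded from the current account — capital account: acquisition of foreign patents and trademarks (non-produced assets) 86.4, sale of embassy land to a foreign government 32.3; financial account: new loans extended by domestic banks to foreign borrowers 642.6.)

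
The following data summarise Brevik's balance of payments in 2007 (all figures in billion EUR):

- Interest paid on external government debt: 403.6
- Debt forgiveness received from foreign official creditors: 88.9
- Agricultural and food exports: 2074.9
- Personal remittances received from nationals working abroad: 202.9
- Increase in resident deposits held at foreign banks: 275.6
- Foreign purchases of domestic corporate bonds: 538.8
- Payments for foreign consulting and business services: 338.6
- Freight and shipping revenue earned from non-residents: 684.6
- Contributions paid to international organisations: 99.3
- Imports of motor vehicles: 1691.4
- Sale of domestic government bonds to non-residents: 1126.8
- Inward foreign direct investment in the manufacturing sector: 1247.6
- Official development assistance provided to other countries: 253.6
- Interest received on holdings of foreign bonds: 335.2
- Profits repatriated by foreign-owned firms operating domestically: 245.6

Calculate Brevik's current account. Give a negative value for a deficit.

Goods: -1691.4 + 2074.9 = 383.5
Services: -338.6 + 684.6 = 346.0
Primary income: -245.6 - 403.6 + 335.2 = -314.0
Secondary income: 202.9 - 99.3 - 253.6 = -150.0
Current account = 383.5 + 346.0 + (-314.0) + (-150.0) = 265.5
(Excluded from the current account — capital account: debt forgiveness received from foreign official creditors 88.9; financial account: increase in resident deposits held at foreign banks 275.6, foreign purchases of domestic corporate bonds 538.8, sale of domestic government bonds to non-residents 1126.8, inward foreign direct investment in the manufacturing sector 1247.6.)

265.5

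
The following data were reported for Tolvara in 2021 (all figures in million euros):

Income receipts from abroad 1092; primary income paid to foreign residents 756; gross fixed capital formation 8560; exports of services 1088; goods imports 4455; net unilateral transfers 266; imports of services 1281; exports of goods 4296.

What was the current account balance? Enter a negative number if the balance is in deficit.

250

Goods balance = 4296 - 4455 = -159
Services balance = 1088 - 1281 = -193
Trade balance (goods + services) = -159 + (-193) = -352
Net primary income = 1092 - 756 = 336
Net secondary income = 266
Current account = -352 + 336 + 266 = 250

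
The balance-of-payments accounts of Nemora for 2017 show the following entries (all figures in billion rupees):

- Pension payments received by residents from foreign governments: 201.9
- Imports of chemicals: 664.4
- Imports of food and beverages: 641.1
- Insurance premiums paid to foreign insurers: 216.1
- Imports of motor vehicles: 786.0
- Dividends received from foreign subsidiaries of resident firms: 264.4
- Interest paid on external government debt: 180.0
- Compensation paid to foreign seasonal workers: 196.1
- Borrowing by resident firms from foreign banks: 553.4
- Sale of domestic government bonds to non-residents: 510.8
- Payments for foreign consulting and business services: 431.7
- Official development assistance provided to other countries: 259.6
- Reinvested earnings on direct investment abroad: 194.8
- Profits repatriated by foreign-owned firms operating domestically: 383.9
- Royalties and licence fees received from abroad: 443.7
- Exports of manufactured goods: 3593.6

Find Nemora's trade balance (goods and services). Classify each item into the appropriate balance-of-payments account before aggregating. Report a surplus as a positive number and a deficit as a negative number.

1298.0

Goods: -641.1 - 786.0 - 664.4 + 3593.6 = 1502.1
Services: -431.7 - 216.1 + 443.7 = -204.1
Trade balance = 1502.1 + (-204.1) = 1298.0
(Excluded from the trade balance — secondary income: pension payments received by residents from foreign governments 201.9, official development assistance provided to other countries 259.6; primary income: dividends received from foreign subsidiaries of resident firms 264.4, interest paid on external government debt 180.0, compensation paid to foreign seasonal workers 196.1, reinvested earnings on direct investment abroad 194.8, profits repatriated by foreign-owned firms operating domestically 383.9; financial account: borrowing by resident firms from foreign banks 553.4, sale of domestic government bonds to non-residents 510.8.)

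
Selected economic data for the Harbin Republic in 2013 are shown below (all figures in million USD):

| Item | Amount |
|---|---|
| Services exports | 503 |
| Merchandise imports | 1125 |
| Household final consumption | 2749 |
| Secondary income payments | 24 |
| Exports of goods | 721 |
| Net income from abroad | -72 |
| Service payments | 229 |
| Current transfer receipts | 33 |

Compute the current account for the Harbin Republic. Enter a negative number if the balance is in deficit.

Goods balance = 721 - 1125 = -404
Services balance = 503 - 229 = 274
Trade balance (goods + services) = -404 + 274 = -130
Net primary income = -72
Net secondary income = 33 - 24 = 9
Current account = -130 + (-72) + 9 = -193

-193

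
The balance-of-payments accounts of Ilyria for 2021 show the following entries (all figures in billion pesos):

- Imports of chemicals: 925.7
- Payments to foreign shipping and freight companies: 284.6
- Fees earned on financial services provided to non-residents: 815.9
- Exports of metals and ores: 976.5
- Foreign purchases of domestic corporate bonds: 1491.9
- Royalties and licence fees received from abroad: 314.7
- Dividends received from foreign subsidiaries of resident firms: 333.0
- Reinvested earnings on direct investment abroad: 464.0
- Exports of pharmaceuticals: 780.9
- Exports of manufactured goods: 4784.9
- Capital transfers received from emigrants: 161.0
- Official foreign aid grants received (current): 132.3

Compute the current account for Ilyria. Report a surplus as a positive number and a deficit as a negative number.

Goods: 4784.9 + 780.9 + 976.5 - 925.7 = 5616.6
Services: 815.9 - 284.6 + 314.7 = 846.0
Primary income: 333.0 + 464.0 = 797.0
Secondary income: 132.3
Current account = 5616.6 + 846.0 + 797.0 + 132.3 = 7391.9
(Excluded from the current account — financial account: foreign purchases of domestic corporate bonds 1491.9; capital account: capital transfers received from emigrants 161.0.)

7391.9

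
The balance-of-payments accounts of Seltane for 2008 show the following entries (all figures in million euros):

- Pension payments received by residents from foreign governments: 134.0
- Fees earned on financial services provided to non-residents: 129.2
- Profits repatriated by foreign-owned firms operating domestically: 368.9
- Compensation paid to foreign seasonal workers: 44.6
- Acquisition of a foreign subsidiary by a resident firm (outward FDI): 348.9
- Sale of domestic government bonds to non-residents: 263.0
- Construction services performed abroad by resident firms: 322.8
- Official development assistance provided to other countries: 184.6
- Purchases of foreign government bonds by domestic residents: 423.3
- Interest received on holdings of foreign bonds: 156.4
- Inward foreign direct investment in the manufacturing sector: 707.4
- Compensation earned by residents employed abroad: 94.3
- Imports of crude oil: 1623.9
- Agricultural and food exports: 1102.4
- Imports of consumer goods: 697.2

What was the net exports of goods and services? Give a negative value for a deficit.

-766.7

Goods: 1102.4 - 697.2 - 1623.9 = -1218.7
Services: 129.2 + 322.8 = 452.0
Trade balance = -1218.7 + 452.0 = -766.7
(Excluded from the trade balance — secondary income: pension payments received by residents from foreign governments 134.0, official development assistance provided to other countries 184.6; primary income: profits repatriated by foreign-owned firms operating domestically 368.9, compensation paid to foreign seasonal workers 44.6, interest received on holdings of foreign bonds 156.4, compensation earned by residents employed abroad 94.3; financial account: acquisition of a foreign subsidiary by a resident firm (outward FDI) 348.9, sale of domestic government bonds to non-residents 263.0, purchases of foreign government bonds by domestic residents 423.3, inward foreign direct investment in the manufacturing sector 707.4.)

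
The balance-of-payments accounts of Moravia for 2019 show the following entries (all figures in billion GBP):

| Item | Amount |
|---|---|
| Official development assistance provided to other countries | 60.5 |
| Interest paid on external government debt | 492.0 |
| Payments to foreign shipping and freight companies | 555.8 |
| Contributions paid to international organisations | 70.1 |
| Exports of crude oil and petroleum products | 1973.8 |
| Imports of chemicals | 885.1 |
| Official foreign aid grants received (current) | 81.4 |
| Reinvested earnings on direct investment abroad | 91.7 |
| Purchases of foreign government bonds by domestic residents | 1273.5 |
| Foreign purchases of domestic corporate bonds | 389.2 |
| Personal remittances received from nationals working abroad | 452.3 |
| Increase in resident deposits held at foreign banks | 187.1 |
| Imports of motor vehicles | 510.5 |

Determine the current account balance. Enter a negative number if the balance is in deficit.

Goods: 1973.8 - 885.1 - 510.5 = 578.2
Services: -555.8
Primary income: 91.7 - 492.0 = -400.3
Secondary income: 81.4 - 70.1 - 60.5 + 452.3 = 403.1
Current account = 578.2 + (-555.8) + (-400.3) + 403.1 = 25.2
(Excluded from the current account — financial account: purchases of foreign government bonds by domestic residents 1273.5, foreign purchases of domestic corporate bonds 389.2, increase in resident deposits held at foreign banks 187.1.)

25.2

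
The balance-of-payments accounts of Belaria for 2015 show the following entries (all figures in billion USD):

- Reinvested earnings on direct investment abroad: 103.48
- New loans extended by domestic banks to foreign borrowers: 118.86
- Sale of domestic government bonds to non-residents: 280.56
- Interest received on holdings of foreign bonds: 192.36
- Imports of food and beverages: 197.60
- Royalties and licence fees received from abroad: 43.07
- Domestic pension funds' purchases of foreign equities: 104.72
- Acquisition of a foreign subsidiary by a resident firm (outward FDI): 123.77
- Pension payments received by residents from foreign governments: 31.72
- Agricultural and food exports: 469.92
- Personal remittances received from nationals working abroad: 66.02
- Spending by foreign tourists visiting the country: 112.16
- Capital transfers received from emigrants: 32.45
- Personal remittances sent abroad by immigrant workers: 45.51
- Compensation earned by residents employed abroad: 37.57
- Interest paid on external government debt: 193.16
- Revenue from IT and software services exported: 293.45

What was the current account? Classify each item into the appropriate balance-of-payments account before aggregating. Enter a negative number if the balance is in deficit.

Goods: -197.60 + 469.92 = 272.32
Services: 293.45 + 43.07 + 112.16 = 448.68
Primary income: 103.48 + 192.36 - 193.16 + 37.57 = 140.25
Secondary income: 31.72 - 45.51 + 66.02 = 52.23
Current account = 272.32 + 448.68 + 140.25 + 52.23 = 913.48
(Excluded from the current account — financial account: new loans extended by domestic banks to foreign borrowers 118.86, sale of domestic government bonds to non-residents 280.56, domestic pension funds' purchases of foreign equities 104.72, acquisition of a foreign subsidiary by a resident firm (outward FDI) 123.77; capital account: capital transfers received from emigrants 32.45.)

913.48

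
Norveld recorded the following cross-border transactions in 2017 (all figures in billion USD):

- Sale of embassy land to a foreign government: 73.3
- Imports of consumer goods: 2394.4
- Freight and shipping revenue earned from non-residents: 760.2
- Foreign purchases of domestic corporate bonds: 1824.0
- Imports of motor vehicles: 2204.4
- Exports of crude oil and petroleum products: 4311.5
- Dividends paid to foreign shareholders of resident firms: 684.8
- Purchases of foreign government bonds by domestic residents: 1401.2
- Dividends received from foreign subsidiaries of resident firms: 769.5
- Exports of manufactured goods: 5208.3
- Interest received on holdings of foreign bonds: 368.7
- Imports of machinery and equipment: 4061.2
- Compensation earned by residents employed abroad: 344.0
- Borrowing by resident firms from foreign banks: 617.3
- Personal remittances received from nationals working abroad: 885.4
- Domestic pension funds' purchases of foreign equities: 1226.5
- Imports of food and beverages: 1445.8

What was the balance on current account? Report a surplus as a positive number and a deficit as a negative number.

Goods: -2394.4 - 2204.4 - 1445.8 + 5208.3 + 4311.5 - 4061.2 = -586.0
Services: 760.2
Primary income: 344.0 - 684.8 + 368.7 + 769.5 = 797.4
Secondary income: 885.4
Current account = (-586.0) + 760.2 + 797.4 + 885.4 = 1857.0
(Excluded from the current account — capital account: sale of embassy land to a foreign government 73.3; financial account: foreign purchases of domestic corporate bonds 1824.0, purchases of foreign government bonds by domestic residents 1401.2, borrowing by resident firms from foreign banks 617.3, domestic pension funds' purchases of foreign equities 1226.5.)

1857.0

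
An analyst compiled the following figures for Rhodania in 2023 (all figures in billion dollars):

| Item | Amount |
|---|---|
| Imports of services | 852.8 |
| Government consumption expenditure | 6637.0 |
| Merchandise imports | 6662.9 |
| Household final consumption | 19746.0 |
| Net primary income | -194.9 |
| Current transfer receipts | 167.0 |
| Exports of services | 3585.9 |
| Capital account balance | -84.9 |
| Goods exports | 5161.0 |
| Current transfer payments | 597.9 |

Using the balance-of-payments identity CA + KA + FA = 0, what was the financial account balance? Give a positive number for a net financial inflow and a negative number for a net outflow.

-520.5

Goods balance = 5161.0 - 6662.9 = -1501.9
Services balance = 3585.9 - 852.8 = 2733.1
Trade balance (goods + services) = -1501.9 + 2733.1 = 1231.2
Net primary income = -194.9
Net secondary income = 167.0 - 597.9 = -430.9
Current account = 1231.2 + (-194.9) + (-430.9) = 605.4
Financial account = -(605.4 + (-84.9)) = -520.5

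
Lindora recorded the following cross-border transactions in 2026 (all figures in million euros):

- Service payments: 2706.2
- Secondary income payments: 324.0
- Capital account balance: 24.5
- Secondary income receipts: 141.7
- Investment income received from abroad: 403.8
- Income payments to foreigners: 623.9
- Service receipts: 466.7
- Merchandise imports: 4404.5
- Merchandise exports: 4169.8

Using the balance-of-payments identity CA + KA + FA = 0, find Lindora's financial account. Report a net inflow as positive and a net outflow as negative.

2852.1

Goods balance = 4169.8 - 4404.5 = -234.7
Services balance = 466.7 - 2706.2 = -2239.5
Trade balance (goods + services) = -234.7 + (-2239.5) = -2474.2
Net primary income = 403.8 - 623.9 = -220.1
Net secondary income = 141.7 - 324.0 = -182.3
Current account = -2474.2 + (-220.1) + (-182.3) = -2876.6
Financial account = -(-2876.6 + 24.5) = 2852.1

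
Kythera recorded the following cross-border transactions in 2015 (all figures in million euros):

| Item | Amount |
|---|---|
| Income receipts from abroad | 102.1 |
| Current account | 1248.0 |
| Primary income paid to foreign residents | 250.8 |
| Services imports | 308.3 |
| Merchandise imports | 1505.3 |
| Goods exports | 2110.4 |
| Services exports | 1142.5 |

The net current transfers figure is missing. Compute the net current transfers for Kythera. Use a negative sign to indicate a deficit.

Current account = goods balance + services balance + net primary income + net secondary income
Sum of the known components = 1290.6
Net current transfers = CA - (known components) = 1248.0 - 1290.6 = -42.6

-42.6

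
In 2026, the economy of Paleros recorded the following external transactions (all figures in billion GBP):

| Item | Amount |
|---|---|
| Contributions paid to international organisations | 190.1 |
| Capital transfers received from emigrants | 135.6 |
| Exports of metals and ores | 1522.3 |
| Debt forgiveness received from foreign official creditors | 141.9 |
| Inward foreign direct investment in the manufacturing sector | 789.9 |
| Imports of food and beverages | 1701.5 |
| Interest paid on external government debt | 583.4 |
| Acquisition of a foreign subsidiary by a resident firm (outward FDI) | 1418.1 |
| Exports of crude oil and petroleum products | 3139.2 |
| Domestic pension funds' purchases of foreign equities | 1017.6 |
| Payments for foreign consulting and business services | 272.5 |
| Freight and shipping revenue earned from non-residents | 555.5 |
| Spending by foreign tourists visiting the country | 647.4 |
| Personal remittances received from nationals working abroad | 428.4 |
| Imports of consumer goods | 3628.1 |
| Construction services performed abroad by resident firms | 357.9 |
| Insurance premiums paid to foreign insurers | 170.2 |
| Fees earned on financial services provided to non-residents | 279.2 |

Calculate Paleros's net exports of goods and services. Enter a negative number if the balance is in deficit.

Goods: -3628.1 + 1522.3 - 1701.5 + 3139.2 = -668.1
Services: 279.2 + 647.4 - 272.5 - 170.2 + 555.5 + 357.9 = 1397.3
Trade balance = -668.1 + 1397.3 = 729.2
(Excluded from the trade balance — secondary income: contributions paid to international organisations 190.1, personal remittances received from nationals working abroad 428.4; capital account: capital transfers received from emigrants 135.6, debt forgiveness received from foreign official creditors 141.9; financial account: inward foreign direct investment in the manufacturing sector 789.9, acquisition of a foreign subsidiary by a resident firm (outward FDI) 1418.1, domestic pension funds' purchases of foreign equities 1017.6; primary income: interest paid on external government debt 583.4.)

729.2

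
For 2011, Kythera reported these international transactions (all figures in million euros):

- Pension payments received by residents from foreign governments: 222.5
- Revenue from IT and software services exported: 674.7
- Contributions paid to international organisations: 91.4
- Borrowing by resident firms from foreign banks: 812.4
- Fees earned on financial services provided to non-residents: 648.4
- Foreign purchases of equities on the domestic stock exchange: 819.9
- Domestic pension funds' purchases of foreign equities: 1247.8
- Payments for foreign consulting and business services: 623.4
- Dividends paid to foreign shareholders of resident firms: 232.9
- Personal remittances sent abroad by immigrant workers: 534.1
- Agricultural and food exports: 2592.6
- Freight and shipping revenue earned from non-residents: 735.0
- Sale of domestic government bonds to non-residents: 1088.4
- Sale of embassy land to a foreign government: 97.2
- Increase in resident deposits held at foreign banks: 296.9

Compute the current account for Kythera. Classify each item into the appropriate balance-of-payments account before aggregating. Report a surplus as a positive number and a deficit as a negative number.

Goods: 2592.6
Services: 674.7 + 735.0 - 623.4 + 648.4 = 1434.7
Primary income: -232.9
Secondary income: -534.1 - 91.4 + 222.5 = -403.0
Current account = 2592.6 + 1434.7 + (-232.9) + (-403.0) = 3391.4
(Excluded from the current account — financial account: borrowing by resident firms from foreign banks 812.4, foreign purchases of equities on the domestic stock exchange 819.9, domestic pension funds' purchases of foreign equities 1247.8, sale of domestic government bonds to non-residents 1088.4, increase in resident deposits held at foreign banks 296.9; capital account: sale of embassy land to a foreign government 97.2.)

3391.4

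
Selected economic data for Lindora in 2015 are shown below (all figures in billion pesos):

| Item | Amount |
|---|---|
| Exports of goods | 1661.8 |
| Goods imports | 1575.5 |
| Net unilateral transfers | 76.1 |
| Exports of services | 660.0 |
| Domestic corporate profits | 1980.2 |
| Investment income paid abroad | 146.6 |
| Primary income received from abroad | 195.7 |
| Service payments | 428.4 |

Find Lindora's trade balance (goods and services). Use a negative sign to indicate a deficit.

317.9

Goods balance = 1661.8 - 1575.5 = 86.3
Services balance = 660.0 - 428.4 = 231.6
Trade balance (goods + services) = 86.3 + 231.6 = 317.9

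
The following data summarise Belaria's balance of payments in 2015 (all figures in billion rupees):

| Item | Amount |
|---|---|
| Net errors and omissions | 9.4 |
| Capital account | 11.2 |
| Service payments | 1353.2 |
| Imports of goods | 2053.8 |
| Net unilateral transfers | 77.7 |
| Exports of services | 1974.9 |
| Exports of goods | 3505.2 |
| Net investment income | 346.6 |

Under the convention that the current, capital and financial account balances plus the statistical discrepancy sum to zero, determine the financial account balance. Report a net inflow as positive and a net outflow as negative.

-2518.0

Goods balance = 3505.2 - 2053.8 = 1451.4
Services balance = 1974.9 - 1353.2 = 621.7
Trade balance (goods + services) = 1451.4 + 621.7 = 2073.1
Net primary income = 346.6
Net secondary income = 77.7
Current account = 2073.1 + 346.6 + 77.7 = 2497.4
Financial account = -(2497.4 + 11.2 + 9.4) = -2518.0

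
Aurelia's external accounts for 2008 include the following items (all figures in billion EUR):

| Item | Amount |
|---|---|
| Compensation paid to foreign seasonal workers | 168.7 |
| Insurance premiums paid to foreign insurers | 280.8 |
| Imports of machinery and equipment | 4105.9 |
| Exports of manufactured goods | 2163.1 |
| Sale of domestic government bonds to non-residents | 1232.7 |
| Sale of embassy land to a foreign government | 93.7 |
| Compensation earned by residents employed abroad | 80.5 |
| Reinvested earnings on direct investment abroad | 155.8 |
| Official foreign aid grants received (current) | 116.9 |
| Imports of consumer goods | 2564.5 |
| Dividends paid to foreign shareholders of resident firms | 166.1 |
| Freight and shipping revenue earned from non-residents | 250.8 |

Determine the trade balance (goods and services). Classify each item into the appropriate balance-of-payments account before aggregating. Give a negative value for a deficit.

-4537.3

Goods: -2564.5 + 2163.1 - 4105.9 = -4507.3
Services: -280.8 + 250.8 = -30.0
Trade balance = -4507.3 + (-30.0) = -4537.3
(Excluded from the trade balance — primary income: compensation paid to foreign seasonal workers 168.7, compensation earned by residents employed abroad 80.5, reinvested earnings on direct investment abroad 155.8, dividends paid to foreign shareholders of resident firms 166.1; financial account: sale of domestic government bonds to non-residents 1232.7; capital account: sale of embassy land to a foreign government 93.7; secondary income: official foreign aid grants received (current) 116.9.)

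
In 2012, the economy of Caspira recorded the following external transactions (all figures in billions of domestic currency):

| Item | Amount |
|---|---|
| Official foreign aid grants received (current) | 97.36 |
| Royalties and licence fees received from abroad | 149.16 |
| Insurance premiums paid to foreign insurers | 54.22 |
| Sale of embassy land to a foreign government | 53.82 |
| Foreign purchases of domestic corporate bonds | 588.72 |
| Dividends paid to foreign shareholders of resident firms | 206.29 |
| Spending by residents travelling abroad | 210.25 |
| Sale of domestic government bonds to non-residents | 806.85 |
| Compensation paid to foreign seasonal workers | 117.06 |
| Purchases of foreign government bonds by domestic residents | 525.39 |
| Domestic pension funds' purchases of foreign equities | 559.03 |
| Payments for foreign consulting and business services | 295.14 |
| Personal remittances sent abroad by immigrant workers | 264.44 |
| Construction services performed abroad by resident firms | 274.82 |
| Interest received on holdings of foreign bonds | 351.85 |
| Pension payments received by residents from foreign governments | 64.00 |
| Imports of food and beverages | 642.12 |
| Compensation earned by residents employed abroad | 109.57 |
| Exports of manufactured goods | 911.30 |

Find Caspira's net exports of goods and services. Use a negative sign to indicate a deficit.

133.55

Goods: 911.30 - 642.12 = 269.18
Services: -54.22 - 295.14 + 274.82 - 210.25 + 149.16 = -135.63
Trade balance = 269.18 + (-135.63) = 133.55
(Excluded from the trade balance — secondary income: official foreign aid grants received (current) 97.36, personal remittances sent abroad by immigrant workers 264.44, pension payments received by residents from foreign governments 64.00; capital account: sale of embassy land to a foreign government 53.82; financial account: foreign purchases of domestic corporate bonds 588.72, sale of domestic government bonds to non-residents 806.85, purchases of foreign government bonds by domestic residents 525.39, domestic pension funds' purchases of foreign equities 559.03; primary income: dividends paid to foreign shareholders of resident firms 206.29, compensation paid to foreign seasonal workers 117.06, interest received on holdings of foreign bonds 351.85, compensation earned by residents employed abroad 109.57.)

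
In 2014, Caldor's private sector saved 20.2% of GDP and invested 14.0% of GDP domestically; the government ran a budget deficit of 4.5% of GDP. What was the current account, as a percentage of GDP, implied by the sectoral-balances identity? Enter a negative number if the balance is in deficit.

By the sectoral-balances identity, CA = (S_private - I) + (T - G).
Private balance = 20.2 - 14.0 = 6.2
Government balance (T - G) = -4.5
CA = 6.2 + (-4.5) = 1.7

1.7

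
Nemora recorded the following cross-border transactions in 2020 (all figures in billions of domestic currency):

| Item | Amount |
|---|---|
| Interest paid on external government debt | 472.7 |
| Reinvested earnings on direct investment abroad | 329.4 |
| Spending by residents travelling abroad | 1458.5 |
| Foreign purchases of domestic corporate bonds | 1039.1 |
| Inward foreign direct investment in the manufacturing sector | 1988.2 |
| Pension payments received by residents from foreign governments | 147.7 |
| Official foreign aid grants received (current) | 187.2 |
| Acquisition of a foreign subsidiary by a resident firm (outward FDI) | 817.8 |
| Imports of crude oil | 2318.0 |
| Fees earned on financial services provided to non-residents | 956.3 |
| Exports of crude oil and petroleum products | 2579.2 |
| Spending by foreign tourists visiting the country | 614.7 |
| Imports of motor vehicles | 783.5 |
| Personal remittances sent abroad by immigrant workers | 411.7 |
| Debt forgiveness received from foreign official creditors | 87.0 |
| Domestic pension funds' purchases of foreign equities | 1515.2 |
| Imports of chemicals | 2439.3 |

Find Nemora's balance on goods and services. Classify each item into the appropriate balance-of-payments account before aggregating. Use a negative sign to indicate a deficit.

-2849.1

Goods: -2439.3 - 2318.0 + 2579.2 - 783.5 = -2961.6
Services: -1458.5 + 614.7 + 956.3 = 112.5
Trade balance = -2961.6 + 112.5 = -2849.1
(Excluded from the trade balance — primary income: interest paid on external government debt 472.7, reinvested earnings on direct investment abroad 329.4; financial account: foreign purchases of domestic corporate bonds 1039.1, inward foreign direct investment in the manufacturing sector 1988.2, acquisition of a foreign subsidiary by a resident firm (outward FDI) 817.8, domestic pension funds' purchases of foreign equities 1515.2; secondary income: pension payments received by residents from foreign governments 147.7, official foreign aid grants received (current) 187.2, personal remittances sent abroad by immigrant workers 411.7; capital account: debt forgiveness received from foreign official creditors 87.0.)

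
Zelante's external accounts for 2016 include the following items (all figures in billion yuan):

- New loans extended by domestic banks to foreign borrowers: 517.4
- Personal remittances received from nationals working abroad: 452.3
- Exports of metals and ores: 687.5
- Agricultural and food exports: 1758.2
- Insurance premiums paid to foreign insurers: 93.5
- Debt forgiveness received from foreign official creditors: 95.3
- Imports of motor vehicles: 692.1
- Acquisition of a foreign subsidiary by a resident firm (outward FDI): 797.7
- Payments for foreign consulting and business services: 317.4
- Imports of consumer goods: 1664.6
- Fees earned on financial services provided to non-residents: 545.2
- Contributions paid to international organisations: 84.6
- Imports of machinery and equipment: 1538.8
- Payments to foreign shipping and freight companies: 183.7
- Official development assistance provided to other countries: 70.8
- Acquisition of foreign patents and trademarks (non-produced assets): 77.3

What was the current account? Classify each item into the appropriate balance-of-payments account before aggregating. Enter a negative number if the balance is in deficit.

Goods: -1664.6 - 692.1 + 1758.2 - 1538.8 + 687.5 = -1449.8
Services: 545.2 - 317.4 - 93.5 - 183.7 = -49.4
Secondary income: -84.6 + 452.3 - 70.8 = 296.9
Current account = (-1449.8) + (-49.4) + 296.9 = -1202.3
(Excluded from the current account — financial account: new loans extended by domestic banks to foreign borrowers 517.4, acquisition of a foreign subsidiary by a resident firm (outward FDI) 797.7; capital account: debt forgiveness received from foreign official creditors 95.3, acquisition of foreign patents and trademarks (non-produced assets) 77.3.)

-1202.3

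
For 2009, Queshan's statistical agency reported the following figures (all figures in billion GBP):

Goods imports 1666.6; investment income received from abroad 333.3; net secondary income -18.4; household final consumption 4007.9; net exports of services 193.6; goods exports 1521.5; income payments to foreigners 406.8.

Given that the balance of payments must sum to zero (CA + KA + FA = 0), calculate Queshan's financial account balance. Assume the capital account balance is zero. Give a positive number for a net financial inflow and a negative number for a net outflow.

Goods balance = 1521.5 - 1666.6 = -145.1
Services balance = 193.6
Trade balance (goods + services) = -145.1 + 193.6 = 48.5
Net primary income = 333.3 - 406.8 = -73.5
Net secondary income = -18.4
Current account = 48.5 + (-73.5) + (-18.4) = -43.4
Financial account = -(-43.4) = 43.4

43.4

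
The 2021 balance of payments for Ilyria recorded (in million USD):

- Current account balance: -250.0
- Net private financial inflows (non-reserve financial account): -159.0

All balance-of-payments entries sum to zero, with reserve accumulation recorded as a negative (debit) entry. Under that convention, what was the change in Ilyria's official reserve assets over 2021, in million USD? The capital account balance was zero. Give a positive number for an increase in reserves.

Official reserve transactions balance = -((-250.0) + (-159.0)) = 409.0
An accumulation of reserves is recorded as a debit (negative entry), so the change in the stock of reserves is the negative of that balance.
Change in official reserves = -(409.0) = -409.0

-409.0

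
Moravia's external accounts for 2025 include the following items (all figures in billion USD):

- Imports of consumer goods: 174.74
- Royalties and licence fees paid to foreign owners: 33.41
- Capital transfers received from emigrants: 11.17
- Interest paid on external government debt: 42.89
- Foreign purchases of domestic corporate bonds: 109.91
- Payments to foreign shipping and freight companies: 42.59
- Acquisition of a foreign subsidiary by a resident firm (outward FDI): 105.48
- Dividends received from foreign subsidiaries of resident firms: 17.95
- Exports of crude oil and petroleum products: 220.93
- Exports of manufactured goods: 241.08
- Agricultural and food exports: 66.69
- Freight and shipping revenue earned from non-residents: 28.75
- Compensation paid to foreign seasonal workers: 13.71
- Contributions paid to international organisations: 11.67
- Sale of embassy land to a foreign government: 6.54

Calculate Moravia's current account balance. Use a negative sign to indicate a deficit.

256.39

Goods: 220.93 + 241.08 + 66.69 - 174.74 = 353.96
Services: -42.59 + 28.75 - 33.41 = -47.25
Primary income: -13.71 + 17.95 - 42.89 = -38.65
Secondary income: -11.67
Current account = 353.96 + (-47.25) + (-38.65) + (-11.67) = 256.39
(Excluded from the current account — capital account: capital transfers received from emigrants 11.17, sale of embassy land to a foreign government 6.54; financial account: foreign purchases of domestic corporate bonds 109.91, acquisition of a foreign subsidiary by a resident firm (outward FDI) 105.48.)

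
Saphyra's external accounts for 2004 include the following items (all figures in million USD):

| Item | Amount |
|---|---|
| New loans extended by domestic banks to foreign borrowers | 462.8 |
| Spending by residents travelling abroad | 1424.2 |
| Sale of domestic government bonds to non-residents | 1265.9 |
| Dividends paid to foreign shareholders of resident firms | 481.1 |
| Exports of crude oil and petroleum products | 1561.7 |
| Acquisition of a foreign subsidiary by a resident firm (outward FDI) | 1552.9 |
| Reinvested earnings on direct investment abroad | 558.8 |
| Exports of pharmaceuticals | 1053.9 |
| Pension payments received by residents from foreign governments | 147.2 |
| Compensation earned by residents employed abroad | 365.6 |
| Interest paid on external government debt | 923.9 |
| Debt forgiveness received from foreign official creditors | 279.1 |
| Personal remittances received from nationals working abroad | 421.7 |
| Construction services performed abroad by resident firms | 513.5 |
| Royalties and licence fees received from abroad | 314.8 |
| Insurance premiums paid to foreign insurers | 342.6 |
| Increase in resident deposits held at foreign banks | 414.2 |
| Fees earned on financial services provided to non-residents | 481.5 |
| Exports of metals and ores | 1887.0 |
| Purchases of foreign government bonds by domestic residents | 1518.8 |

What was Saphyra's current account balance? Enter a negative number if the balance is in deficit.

Goods: 1887.0 + 1053.9 + 1561.7 = 4502.6
Services: 513.5 - 1424.2 + 314.8 + 481.5 - 342.6 = -457.0
Primary income: -923.9 - 481.1 + 365.6 + 558.8 = -480.6
Secondary income: 147.2 + 421.7 = 568.9
Current account = 4502.6 + (-457.0) + (-480.6) + 568.9 = 4133.9
(Excluded from the current account — financial account: new loans extended by domestic banks to foreign borrowers 462.8, sale of domestic government bonds to non-residents 1265.9, acquisition of a foreign subsidiary by a resident firm (outward FDI) 1552.9, increase in resident deposits held at foreign banks 414.2, purchases of foreign government bonds by domestic residents 1518.8; capital account: debt forgiveness received from foreign official creditors 279.1.)

4133.9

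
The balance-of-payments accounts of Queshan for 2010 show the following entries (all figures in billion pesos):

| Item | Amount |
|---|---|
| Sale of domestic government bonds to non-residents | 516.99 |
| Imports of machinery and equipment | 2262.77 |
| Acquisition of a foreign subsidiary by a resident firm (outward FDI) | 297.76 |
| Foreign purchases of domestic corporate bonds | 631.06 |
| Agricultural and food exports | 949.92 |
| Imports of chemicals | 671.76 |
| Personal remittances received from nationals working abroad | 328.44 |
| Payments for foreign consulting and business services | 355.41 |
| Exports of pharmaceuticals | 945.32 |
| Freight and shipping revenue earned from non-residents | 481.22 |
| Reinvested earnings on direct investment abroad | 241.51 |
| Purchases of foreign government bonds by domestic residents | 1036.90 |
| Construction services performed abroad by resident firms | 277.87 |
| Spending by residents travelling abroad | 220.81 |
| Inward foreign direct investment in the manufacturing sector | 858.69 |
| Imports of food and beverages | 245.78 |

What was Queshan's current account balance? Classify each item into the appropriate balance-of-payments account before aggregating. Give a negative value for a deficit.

-532.25

Goods: 949.92 + 945.32 - 671.76 - 245.78 - 2262.77 = -1285.07
Services: -355.41 + 277.87 - 220.81 + 481.22 = 182.87
Primary income: 241.51
Secondary income: 328.44
Current account = (-1285.07) + 182.87 + 241.51 + 328.44 = -532.25
(Excluded from the current account — financial account: sale of domestic government bonds to non-residents 516.99, acquisition of a foreign subsidiary by a resident firm (outward FDI) 297.76, foreign purchases of domestic corporate bonds 631.06, purchases of foreign government bonds by domestic residents 1036.90, inward foreign direct investment in the manufacturing sector 858.69.)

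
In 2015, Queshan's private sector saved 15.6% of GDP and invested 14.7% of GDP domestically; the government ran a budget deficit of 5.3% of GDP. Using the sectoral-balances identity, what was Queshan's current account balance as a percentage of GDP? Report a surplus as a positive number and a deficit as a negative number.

By the sectoral-balances identity, CA = (S_private - I) + (T - G).
Private balance = 15.6 - 14.7 = 0.9
Government balance (T - G) = -5.3
CA = 0.9 + (-5.3) = -4.4

-4.4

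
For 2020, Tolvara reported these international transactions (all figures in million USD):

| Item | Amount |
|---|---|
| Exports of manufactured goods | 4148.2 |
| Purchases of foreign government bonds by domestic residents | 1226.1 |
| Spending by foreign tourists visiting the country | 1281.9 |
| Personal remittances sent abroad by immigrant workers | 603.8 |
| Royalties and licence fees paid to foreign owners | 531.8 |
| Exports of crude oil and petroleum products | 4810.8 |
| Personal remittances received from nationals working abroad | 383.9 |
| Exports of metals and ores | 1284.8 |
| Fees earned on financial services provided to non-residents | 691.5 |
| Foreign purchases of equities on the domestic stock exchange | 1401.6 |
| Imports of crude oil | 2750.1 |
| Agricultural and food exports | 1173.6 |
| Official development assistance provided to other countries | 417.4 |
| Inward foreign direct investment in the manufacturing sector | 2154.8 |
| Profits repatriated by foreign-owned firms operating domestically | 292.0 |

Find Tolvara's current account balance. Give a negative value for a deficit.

9179.6

Goods: 1284.8 + 1173.6 - 2750.1 + 4148.2 + 4810.8 = 8667.3
Services: -531.8 + 691.5 + 1281.9 = 1441.6
Primary income: -292.0
Secondary income: 383.9 - 417.4 - 603.8 = -637.3
Current account = 8667.3 + 1441.6 + (-292.0) + (-637.3) = 9179.6
(Excluded from the current account — financial account: purchases of foreign government bonds by domestic residents 1226.1, foreign purchases of equities on the domestic stock exchange 1401.6, inward foreign direct investment in the manufacturing sector 2154.8.)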